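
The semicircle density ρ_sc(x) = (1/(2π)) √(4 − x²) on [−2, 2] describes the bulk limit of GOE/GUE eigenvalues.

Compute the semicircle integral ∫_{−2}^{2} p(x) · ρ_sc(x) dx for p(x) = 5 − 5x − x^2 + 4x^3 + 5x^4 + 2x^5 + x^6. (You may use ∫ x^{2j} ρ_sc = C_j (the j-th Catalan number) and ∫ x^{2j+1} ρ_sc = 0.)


Write p(x) = Σ a_i x^i, split into monomials and integrate each against ρ_sc separately.
Using ∫ x^{2j} ρ_sc = C_j = (1/(j+1)) C(2j, j) (Catalan numbers) and ∫ x^{2j+1} ρ_sc = 0 (odd monomials vanish by symmetry):
  i = 0 (even): a_0 · C_{0} = 5 · 1 = 5
  i = 1 (odd): ∫ x^1 ρ_sc = 0 (vanishes)
  i = 2 (even): a_2 · C_{1} = -1 · 1 = -1
  i = 3 (odd): ∫ x^3 ρ_sc = 0 (vanishes)
  i = 4 (even): a_4 · C_{2} = 5 · 2 = 10
  i = 5 (odd): ∫ x^5 ρ_sc = 0 (vanishes)
  i = 6 (even): a_6 · C_{3} = 1 · 5 = 5

Summing the contributions: ∫_{−2}^{2} p(x) ρ_sc(x) dx = 5 + (-1) + 10 + 5 = 19.


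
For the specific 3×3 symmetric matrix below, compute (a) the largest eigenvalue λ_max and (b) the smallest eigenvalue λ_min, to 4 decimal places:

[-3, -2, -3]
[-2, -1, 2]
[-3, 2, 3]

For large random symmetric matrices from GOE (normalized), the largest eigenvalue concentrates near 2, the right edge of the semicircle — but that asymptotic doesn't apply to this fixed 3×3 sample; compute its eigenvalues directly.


Since M is real symmetric, all three eigenvalues are real; they are the roots of det(λI − M) = λ³ − (tr M) λ² + s λ − det M, where s is the sum of the principal 2×2 minors.
tr M = -3 + (-1) + 3 = -1.
s = ((-3)·(-1) − (-2)²) + ((-3)·3 − (-3)²) + ((-1)·3 − 2²) = -1 + (-18) + (-7) = -26.
det M (expand along row 1) = (-3)·(-7) − (-2)·0 + (-3)·(-7) = 42.
Characteristic polynomial: λ³ + λ² − 26λ − 42 = 0.
Substitute λ = y + (tr M)/3 = y − 0.333333 to remove the quadratic term: y³ + p·y + q = 0 with p = s − (tr M)²/3 = -26.333333 and q = −2(tr M)³/27 + (tr M)·s/3 − det M = -33.259259.
Three real roots ⇒ use the trigonometric (Viète) form: r = 2√(−p/3) = 5.925463, φ = arccos(3q/(p·r)) = arccos(0.639449) = 0.877015 rad.
y_k = r·cos(φ/3 − 2πk/3) for k = 0, 1, 2 gives y = 5.674061, -1.358143, -4.315918.
λ_k = y_k − 0.333333 gives λ = 5.3407, -1.6915, -4.6493 (check: the sum is -1.0000 = tr M).

Hence λ_max = 5.3407 and λ_min = -4.6493.


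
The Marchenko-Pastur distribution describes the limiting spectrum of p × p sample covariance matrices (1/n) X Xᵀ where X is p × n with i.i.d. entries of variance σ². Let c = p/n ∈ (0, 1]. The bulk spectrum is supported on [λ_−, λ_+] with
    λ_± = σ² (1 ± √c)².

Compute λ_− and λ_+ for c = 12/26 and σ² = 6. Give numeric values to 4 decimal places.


c = 12/26 = 0.461538; √c = 0.679366.
λ_− = σ² (1 − √c)² = 6 · (1 − 0.679366)² = 6 · (0.320634)² = 0.616836.
λ_+ = σ² (1 + √c)² = 6 · (1 + 0.679366)² = 6 · (1.679366)² = 16.921625.

Rounded to 4 decimal places: λ_− ≈ 0.6168, λ_+ ≈ 16.9216.


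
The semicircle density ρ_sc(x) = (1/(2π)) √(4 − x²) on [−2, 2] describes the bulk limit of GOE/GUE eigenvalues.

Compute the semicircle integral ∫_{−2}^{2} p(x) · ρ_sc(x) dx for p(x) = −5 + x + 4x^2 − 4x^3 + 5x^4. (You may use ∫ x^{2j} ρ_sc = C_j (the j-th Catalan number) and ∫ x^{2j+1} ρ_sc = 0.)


Write p(x) = Σ a_i x^i, split into monomials and integrate each against ρ_sc separately.
Using ∫ x^{2j} ρ_sc = C_j = (1/(j+1)) C(2j, j) (Catalan numbers) and ∫ x^{2j+1} ρ_sc = 0 (odd monomials vanish by symmetry):
  i = 0 (even): a_0 · C_{0} = -5 · 1 = -5
  i = 1 (odd): ∫ x^1 ρ_sc = 0 (vanishes)
  i = 2 (even): a_2 · C_{1} = 4 · 1 = 4
  i = 3 (odd): ∫ x^3 ρ_sc = 0 (vanishes)
  i = 4 (even): a_4 · C_{2} = 5 · 2 = 10

Summing the contributions: ∫_{−2}^{2} p(x) ρ_sc(x) dx = (-5) + 4 + 10 = 9.


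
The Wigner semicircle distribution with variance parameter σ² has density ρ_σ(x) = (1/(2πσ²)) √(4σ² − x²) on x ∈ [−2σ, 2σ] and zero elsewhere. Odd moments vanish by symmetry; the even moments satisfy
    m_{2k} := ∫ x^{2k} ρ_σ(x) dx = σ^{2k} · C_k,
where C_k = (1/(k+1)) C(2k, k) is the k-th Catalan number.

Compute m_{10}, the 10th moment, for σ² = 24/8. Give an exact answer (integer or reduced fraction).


By the scaled semicircle moment identity, m_{2k} = σ^{2k} · C_k with k = 5.
C_5 = (1/(k+1)) · C(2k, k) = (1/6) · C(10, 5) = (1/6) · 252 = 42.
σ^{2k} = (σ²)^k = (24/8)^5 = 243.

Therefore m_{10} = σ^{10} · C_5 = 243 · 42 = 10206.


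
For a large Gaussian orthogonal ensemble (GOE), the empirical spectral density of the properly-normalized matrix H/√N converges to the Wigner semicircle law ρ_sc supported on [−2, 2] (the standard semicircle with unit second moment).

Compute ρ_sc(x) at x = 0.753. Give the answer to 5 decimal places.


ρ_sc(x) = (1/(2π)) √(4 − x²). With x = 0.753:
  4 − x² = 4 − (0.753)² = 4 − 0.567009 = 3.432991.
  √(4 − x²) = 1.852833.
  1/(2π) = 0.159155.
  ρ_sc(0.753) = 0.159155 · 1.852833 = 0.294888.

Rounded to 5 decimal places: ρ_sc(0.753) ≈ 0.29489.


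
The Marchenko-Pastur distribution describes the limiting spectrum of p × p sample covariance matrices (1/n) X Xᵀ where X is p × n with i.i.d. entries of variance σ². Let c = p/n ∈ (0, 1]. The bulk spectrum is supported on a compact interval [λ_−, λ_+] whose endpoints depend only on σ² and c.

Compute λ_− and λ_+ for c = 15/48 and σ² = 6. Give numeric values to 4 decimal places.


c = 15/48 = 0.312500; √c = 0.559017.
λ_− = σ² (1 − √c)² = 6 · (1 − 0.559017)² = 6 · (0.440983)² = 1.166796.
λ_+ = σ² (1 + √c)² = 6 · (1 + 0.559017)² = 6 · (1.559017)² = 14.583204.

Rounded to 4 decimal places: λ_− ≈ 1.1668, λ_+ ≈ 14.5832.


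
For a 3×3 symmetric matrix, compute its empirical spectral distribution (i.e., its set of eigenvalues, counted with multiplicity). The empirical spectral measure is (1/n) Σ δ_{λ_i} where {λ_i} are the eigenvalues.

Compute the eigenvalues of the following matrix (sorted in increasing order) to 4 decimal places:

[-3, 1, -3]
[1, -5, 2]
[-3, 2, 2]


Since M is real symmetric, all three eigenvalues are real; they are the roots of det(λI − M) = λ³ − (tr M) λ² + s λ − det M, where s is the sum of the principal 2×2 minors.
tr M = -3 + (-5) + 2 = -6.
s = ((-3)·(-5) − 1²) + ((-3)·2 − (-3)²) + ((-5)·2 − 2²) = 14 + (-15) + (-14) = -15.
det M (expand along row 1) = (-3)·(-14) − 1·8 + (-3)·(-13) = 73.
Characteristic polynomial: λ³ + 6λ² − 15λ − 73 = 0.
Substitute λ = y + (tr M)/3 = y − 2.000000 to remove the quadratic term: y³ + p·y + q = 0 with p = s − (tr M)²/3 = -27.000000 and q = −2(tr M)³/27 + (tr M)·s/3 − det M = -27.000000.
Three real roots ⇒ use the trigonometric (Viète) form: r = 2√(−p/3) = 6.000000, φ = arccos(3q/(p·r)) = arccos(0.500000) = 1.047198 rad.
y_k = r·cos(φ/3 − 2πk/3) for k = 0, 1, 2 gives y = 5.638156, -1.041889, -4.596267.
λ_k = y_k − 2.000000 gives λ = 3.6382, -3.0419, -6.5963 (check: the sum is -6.0000 = tr M).

Eigenvalues sorted in increasing order: [-6.5963, -3.0419, 3.6382].


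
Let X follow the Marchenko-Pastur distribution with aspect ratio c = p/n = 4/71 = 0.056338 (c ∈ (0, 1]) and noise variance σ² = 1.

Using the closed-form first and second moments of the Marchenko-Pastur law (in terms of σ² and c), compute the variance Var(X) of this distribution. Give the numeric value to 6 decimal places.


Recall the MP moments m_1 = E[X] = σ² and m_2 = E[X²] = σ⁴ (1 + c).
m_1 = E[X] = σ² = 1, so m_1² = 1.
m_2 = E[X²] = σ⁴ (1 + c) = 1 · (1 + 0.056338) = 1 · 1.056338 = 1.056338.
(Note m_2 − m_1² simplifies to c · σ⁴ = 0.056338 · 1.)

Var(X) = m_2 − m_1² = 1.056338 − 1 = 0.056338.


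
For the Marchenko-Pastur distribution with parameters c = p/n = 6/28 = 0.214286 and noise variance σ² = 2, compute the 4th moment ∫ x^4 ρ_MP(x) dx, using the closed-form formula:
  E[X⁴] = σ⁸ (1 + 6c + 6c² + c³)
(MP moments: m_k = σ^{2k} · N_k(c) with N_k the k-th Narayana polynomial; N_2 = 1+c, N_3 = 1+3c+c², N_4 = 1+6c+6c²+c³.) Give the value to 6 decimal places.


E[X⁴] = σ⁸ (1 + 6c + 6c² + c³) (fourth MP moment). With σ² = 2 (so σ⁸ = 16) and c = 6/28 = 0.214286: E[X⁴] = 16 · (1 + 6·0.214286 + 6·(0.214286)² + (0.214286)³) = 16 · 2.571064.

So E[X^4] = 41.137026.


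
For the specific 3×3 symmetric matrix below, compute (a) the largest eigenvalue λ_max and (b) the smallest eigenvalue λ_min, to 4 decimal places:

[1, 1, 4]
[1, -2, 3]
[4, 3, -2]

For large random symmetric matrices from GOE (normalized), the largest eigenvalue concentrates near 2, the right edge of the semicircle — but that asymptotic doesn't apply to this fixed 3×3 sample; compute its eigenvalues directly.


Since M is real symmetric, all three eigenvalues are real; they are the roots of det(λI − M) = λ³ − (tr M) λ² + s λ − det M, where s is the sum of the principal 2×2 minors.
tr M = 1 + (-2) + (-2) = -3.
s = (1·(-2) − 1²) + (1·(-2) − 4²) + ((-2)·(-2) − 3²) = -3 + (-18) + (-5) = -26.
det M (expand along row 1) = 1·(-5) − 1·(-14) + 4·11 = 53.
Characteristic polynomial: λ³ + 3λ² − 26λ − 53 = 0.
Substitute λ = y + (tr M)/3 = y − 1.000000 to remove the quadratic term: y³ + p·y + q = 0 with p = s − (tr M)²/3 = -29.000000 and q = −2(tr M)³/27 + (tr M)·s/3 − det M = -25.000000.
Three real roots ⇒ use the trigonometric (Viète) form: r = 2√(−p/3) = 6.218253, φ = arccos(3q/(p·r)) = arccos(0.415906) = 1.141858 rad.
y_k = r·cos(φ/3 − 2πk/3) for k = 0, 1, 2 gives y = 5.773242, -0.886057, -4.887185.
λ_k = y_k − 1.000000 gives λ = 4.7732, -1.8861, -5.8872 (check: the sum is -3.0000 = tr M).

Hence λ_max = 4.7732 and λ_min = -5.8872.


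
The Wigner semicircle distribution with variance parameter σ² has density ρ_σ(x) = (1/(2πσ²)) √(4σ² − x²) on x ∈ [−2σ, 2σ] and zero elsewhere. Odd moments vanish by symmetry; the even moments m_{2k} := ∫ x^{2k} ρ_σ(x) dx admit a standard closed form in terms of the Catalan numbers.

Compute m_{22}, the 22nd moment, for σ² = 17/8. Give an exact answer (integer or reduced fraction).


By the scaled semicircle moment identity, m_{2k} = σ^{2k} · C_k with k = 11.
C_11 = (1/(k+1)) · C(2k, k) = (1/12) · C(22, 11) = (1/12) · 705432 = 58786.
σ^{2k} = (σ²)^k = (17/8)^11 = 34271896307633/8589934592.

Therefore m_{22} = σ^{22} · C_11 = (34271896307633/8589934592) · 58786 = 1007353848170256769/4294967296.


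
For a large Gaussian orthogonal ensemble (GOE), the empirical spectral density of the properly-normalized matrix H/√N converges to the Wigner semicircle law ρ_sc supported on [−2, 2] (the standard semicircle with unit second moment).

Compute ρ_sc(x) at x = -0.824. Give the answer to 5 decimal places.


ρ_sc(x) = (1/(2π)) √(4 − x²). With x = -0.824:
  4 − x² = 4 − (-0.824)² = 4 − 0.678976 = 3.321024.
  √(4 − x²) = 1.822368.
  1/(2π) = 0.159155.
  ρ_sc(-0.824) = 0.159155 · 1.822368 = 0.290039.

Rounded to 5 decimal places: ρ_sc(-0.824) ≈ 0.29004.


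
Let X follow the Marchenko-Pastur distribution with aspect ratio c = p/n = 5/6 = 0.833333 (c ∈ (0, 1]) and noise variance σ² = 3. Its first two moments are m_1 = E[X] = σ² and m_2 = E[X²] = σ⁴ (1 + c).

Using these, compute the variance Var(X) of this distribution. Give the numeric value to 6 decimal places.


m_1 = E[X] = σ² = 3, so m_1² = 9.
m_2 = E[X²] = σ⁴ (1 + c) = 9 · (1 + 0.833333) = 9 · 1.833333 = 16.500000.
(Note m_2 − m_1² simplifies to c · σ⁴ = 0.833333 · 9.)

Var(X) = m_2 − m_1² = 16.500000 − 9 = 7.500000.


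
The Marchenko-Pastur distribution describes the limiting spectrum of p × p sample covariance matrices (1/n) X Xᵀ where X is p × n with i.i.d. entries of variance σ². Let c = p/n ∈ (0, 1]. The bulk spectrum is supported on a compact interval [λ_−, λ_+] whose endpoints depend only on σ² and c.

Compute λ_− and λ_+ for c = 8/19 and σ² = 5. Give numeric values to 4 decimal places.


c = 8/19 = 0.421053; √c = 0.648886.
λ_− = σ² (1 − √c)² = 5 · (1 − 0.648886)² = 5 · (0.351114)² = 0.616406.
λ_+ = σ² (1 + √c)² = 5 · (1 + 0.648886)² = 5 · (1.648886)² = 13.594120.

Rounded to 4 decimal places: λ_− ≈ 0.6164, λ_+ ≈ 13.5941.


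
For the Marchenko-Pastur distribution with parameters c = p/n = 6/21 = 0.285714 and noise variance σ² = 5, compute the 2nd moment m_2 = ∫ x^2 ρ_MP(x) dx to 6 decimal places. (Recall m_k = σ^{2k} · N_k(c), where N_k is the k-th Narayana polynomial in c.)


E[X²] = σ⁴ (1 + c) (second MP moment). With σ² = 5 (so σ⁴ = 25) and c = 6/21 = 0.285714: E[X²] = 25 · (1 + 0.285714) = 25 · 1.285714.

So E[X^2] = 32.142857.


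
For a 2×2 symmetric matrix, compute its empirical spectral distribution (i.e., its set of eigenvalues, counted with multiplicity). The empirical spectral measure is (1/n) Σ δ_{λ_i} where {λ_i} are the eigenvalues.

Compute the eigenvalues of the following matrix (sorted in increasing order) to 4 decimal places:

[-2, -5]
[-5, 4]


Since M is real symmetric, both eigenvalues are real; they are the roots of det(λI − M) = λ² − (tr M) λ + det M.
tr M = -2 + 4 = 2.
det M = (-2)·4 − (-5)² = -8 − 25 = -33.
Characteristic polynomial: λ² − 2λ − 33 = 0.
Discriminant Δ = (tr M)² − 4·det M = 4 − (-132) = 136; √Δ = 11.661904.
λ = (tr M ± √Δ)/2 = (2 ± 11.661904)/2, giving (tr M − √Δ)/2 = -4.8310 and (tr M + √Δ)/2 = 6.8310.

Eigenvalues sorted in increasing order: [-4.8310, 6.8310].


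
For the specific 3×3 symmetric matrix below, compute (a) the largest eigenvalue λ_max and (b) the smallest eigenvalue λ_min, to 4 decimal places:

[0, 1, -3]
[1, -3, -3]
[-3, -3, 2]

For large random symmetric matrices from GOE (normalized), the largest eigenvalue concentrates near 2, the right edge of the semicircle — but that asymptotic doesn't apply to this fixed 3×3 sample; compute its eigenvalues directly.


Since M is real symmetric, all three eigenvalues are real; they are the roots of det(λI − M) = λ³ − (tr M) λ² + s λ − det M, where s is the sum of the principal 2×2 minors.
tr M = 0 + (-3) + 2 = -1.
s = (0·(-3) − 1²) + (0·2 − (-3)²) + ((-3)·2 − (-3)²) = -1 + (-9) + (-15) = -25.
det M (expand along row 1) = 0·(-15) − 1·(-7) + (-3)·(-12) = 43.
Characteristic polynomial: λ³ + λ² − 25λ − 43 = 0.
Substitute λ = y + (tr M)/3 = y − 0.333333 to remove the quadratic term: y³ + p·y + q = 0 with p = s − (tr M)²/3 = -25.333333 and q = −2(tr M)³/27 + (tr M)·s/3 − det M = -34.592593.
Three real roots ⇒ use the trigonometric (Viète) form: r = 2√(−p/3) = 5.811865, φ = arccos(3q/(p·r)) = arccos(0.704850) = 0.788585 rad.
y_k = r·cos(φ/3 − 2πk/3) for k = 0, 1, 2 gives y = 5.612230, -1.498257, -4.113973.
λ_k = y_k − 0.333333 gives λ = 5.2789, -1.8316, -4.4473 (check: the sum is -1.0000 = tr M).

Hence λ_max = 5.2789 and λ_min = -4.4473.


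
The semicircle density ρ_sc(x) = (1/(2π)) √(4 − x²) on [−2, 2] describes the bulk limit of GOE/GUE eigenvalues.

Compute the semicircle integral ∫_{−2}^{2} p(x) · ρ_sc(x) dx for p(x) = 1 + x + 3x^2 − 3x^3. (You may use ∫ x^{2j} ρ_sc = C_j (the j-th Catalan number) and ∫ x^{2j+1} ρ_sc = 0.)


Write p(x) = Σ a_i x^i, split into monomials and integrate each against ρ_sc separately.
Using ∫ x^{2j} ρ_sc = C_j = (1/(j+1)) C(2j, j) (Catalan numbers) and ∫ x^{2j+1} ρ_sc = 0 (odd monomials vanish by symmetry):
  i = 0 (even): a_0 · C_{0} = 1 · 1 = 1
  i = 1 (odd): ∫ x^1 ρ_sc = 0 (vanishes)
  i = 2 (even): a_2 · C_{1} = 3 · 1 = 3
  i = 3 (odd): ∫ x^3 ρ_sc = 0 (vanishes)

Summing the contributions: ∫_{−2}^{2} p(x) ρ_sc(x) dx = 1 + 3 = 4.


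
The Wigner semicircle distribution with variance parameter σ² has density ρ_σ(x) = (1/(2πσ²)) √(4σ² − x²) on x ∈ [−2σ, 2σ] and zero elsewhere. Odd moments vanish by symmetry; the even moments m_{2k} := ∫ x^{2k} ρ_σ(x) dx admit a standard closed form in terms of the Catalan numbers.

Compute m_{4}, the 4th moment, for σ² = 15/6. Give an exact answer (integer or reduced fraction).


By the scaled semicircle moment identity, m_{2k} = σ^{2k} · C_k with k = 2.
C_2 = (1/(k+1)) · C(2k, k) = (1/3) · C(4, 2) = (1/3) · 6 = 2.
σ^{2k} = (σ²)^k = (15/6)^2 = 25/4.

Therefore m_{4} = σ^{4} · C_2 = (25/4) · 2 = 25/2.


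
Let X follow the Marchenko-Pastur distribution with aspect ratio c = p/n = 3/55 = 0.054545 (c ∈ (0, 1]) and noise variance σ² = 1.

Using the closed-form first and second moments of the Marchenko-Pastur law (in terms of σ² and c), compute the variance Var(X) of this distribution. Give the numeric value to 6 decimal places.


Recall the MP moments m_1 = E[X] = σ² and m_2 = E[X²] = σ⁴ (1 + c).
m_1 = E[X] = σ² = 1, so m_1² = 1.
m_2 = E[X²] = σ⁴ (1 + c) = 1 · (1 + 0.054545) = 1 · 1.054545 = 1.054545.
(Note m_2 − m_1² simplifies to c · σ⁴ = 0.054545 · 1.)

Var(X) = m_2 − m_1² = 1.054545 − 1 = 0.054545.


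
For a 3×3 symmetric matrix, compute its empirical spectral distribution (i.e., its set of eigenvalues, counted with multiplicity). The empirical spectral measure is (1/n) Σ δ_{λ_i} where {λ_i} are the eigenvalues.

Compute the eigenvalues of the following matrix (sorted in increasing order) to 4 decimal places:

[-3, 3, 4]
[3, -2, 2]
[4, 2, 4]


Since M is real symmetric, all three eigenvalues are real; they are the roots of det(λI − M) = λ³ − (tr M) λ² + s λ − det M, where s is the sum of the principal 2×2 minors.
tr M = -3 + (-2) + 4 = -1.
s = ((-3)·(-2) − 3²) + ((-3)·4 − 4²) + ((-2)·4 − 2²) = -3 + (-28) + (-12) = -43.
det M (expand along row 1) = (-3)·(-12) − 3·4 + 4·14 = 80.
Characteristic polynomial: λ³ + λ² − 43λ − 80 = 0.
Substitute λ = y + (tr M)/3 = y − 0.333333 to remove the quadratic term: y³ + p·y + q = 0 with p = s − (tr M)²/3 = -43.333333 and q = −2(tr M)³/27 + (tr M)·s/3 − det M = -65.592593.
Three real roots ⇒ use the trigonometric (Viète) form: r = 2√(−p/3) = 7.601170, φ = arccos(3q/(p·r)) = arccos(0.597411) = 0.930527 rad.
y_k = r·cos(φ/3 − 2πk/3) for k = 0, 1, 2 gives y = 7.238441, -1.609978, -5.628464.
λ_k = y_k − 0.333333 gives λ = 6.9051, -1.9433, -5.9618 (check: the sum is -1.0000 = tr M).

Eigenvalues sorted in increasing order: [-5.9618, -1.9433, 6.9051].


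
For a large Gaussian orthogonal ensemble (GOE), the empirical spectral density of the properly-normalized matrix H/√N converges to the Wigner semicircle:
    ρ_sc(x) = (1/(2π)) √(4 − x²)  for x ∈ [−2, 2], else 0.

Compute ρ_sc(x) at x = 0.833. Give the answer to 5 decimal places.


ρ_sc(x) = (1/(2π)) √(4 − x²). With x = 0.833:
  4 − x² = 4 − (0.833)² = 4 − 0.693889 = 3.306111.
  √(4 − x²) = 1.818271.
  1/(2π) = 0.159155.
  ρ_sc(0.833) = 0.159155 · 1.818271 = 0.289387.

Rounded to 5 decimal places: ρ_sc(0.833) ≈ 0.28939.


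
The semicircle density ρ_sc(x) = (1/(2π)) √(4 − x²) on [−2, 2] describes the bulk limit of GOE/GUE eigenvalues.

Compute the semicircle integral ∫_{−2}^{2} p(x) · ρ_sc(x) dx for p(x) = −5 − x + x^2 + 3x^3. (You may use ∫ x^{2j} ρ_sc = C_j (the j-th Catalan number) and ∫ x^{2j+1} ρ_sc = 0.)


Write p(x) = Σ a_i x^i, split into monomials and integrate each against ρ_sc separately.
Using ∫ x^{2j} ρ_sc = C_j = (1/(j+1)) C(2j, j) (Catalan numbers) and ∫ x^{2j+1} ρ_sc = 0 (odd monomials vanish by symmetry):
  i = 0 (even): a_0 · C_{0} = -5 · 1 = -5
  i = 1 (odd): ∫ x^1 ρ_sc = 0 (vanishes)
  i = 2 (even): a_2 · C_{1} = 1 · 1 = 1
  i = 3 (odd): ∫ x^3 ρ_sc = 0 (vanishes)

Summing the contributions: ∫_{−2}^{2} p(x) ρ_sc(x) dx = (-5) + 1 = -4.


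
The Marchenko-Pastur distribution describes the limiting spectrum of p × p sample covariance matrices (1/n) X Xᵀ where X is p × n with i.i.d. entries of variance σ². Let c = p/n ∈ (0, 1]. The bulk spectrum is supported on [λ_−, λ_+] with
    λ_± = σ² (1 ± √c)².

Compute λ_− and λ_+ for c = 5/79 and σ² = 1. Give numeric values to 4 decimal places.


c = 5/79 = 0.063291; √c = 0.251577.
λ_− = σ² (1 − √c)² = 1 · (1 − 0.251577)² = 1 · (0.748423)² = 0.560137.
λ_+ = σ² (1 + √c)² = 1 · (1 + 0.251577)² = 1 · (1.251577)² = 1.566446.

Rounded to 4 decimal places: λ_− ≈ 0.5601, λ_+ ≈ 1.5664.


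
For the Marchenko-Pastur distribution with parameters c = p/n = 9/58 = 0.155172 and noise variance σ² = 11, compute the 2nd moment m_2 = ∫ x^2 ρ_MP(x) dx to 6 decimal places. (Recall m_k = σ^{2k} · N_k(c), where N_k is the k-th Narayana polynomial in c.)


E[X²] = σ⁴ (1 + c) (second MP moment). With σ² = 11 (so σ⁴ = 121) and c = 9/58 = 0.155172: E[X²] = 121 · (1 + 0.155172) = 121 · 1.155172.

So E[X^2] = 139.775862.


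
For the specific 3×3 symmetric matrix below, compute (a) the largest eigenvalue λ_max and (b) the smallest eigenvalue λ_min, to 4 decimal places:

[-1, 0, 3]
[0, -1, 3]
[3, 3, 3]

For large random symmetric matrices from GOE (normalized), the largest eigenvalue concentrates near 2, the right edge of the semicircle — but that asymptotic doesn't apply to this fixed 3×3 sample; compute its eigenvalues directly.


Since M is real symmetric, all three eigenvalues are real; they are the roots of det(λI − M) = λ³ − (tr M) λ² + s λ − det M, where s is the sum of the principal 2×2 minors.
tr M = -1 + (-1) + 3 = 1.
s = ((-1)·(-1) − 0²) + ((-1)·3 − 3²) + ((-1)·3 − 3²) = 1 + (-12) + (-12) = -23.
det M (expand along row 1) = (-1)·(-12) − 0·(-9) + 3·3 = 21.
Characteristic polynomial: λ³ − λ² − 23λ − 21 = 0.
Substitute λ = y + (tr M)/3 = y + 0.333333 to remove the quadratic term: y³ + p·y + q = 0 with p = s − (tr M)²/3 = -23.333333 and q = −2(tr M)³/27 + (tr M)·s/3 − det M = -28.740741.
Three real roots ⇒ use the trigonometric (Viète) form: r = 2√(−p/3) = 5.577734, φ = arccos(3q/(p·r)) = arccos(0.662498) = 0.846647 rad.
y_k = r·cos(φ/3 − 2πk/3) for k = 0, 1, 2 gives y = 5.357082, -1.333333, -4.023749.
λ_k = y_k + 0.333333 gives λ = 5.6904, -1.0000, -3.6904 (check: the sum is 1.0000 = tr M).

Hence λ_max = 5.6904 and λ_min = -3.6904.


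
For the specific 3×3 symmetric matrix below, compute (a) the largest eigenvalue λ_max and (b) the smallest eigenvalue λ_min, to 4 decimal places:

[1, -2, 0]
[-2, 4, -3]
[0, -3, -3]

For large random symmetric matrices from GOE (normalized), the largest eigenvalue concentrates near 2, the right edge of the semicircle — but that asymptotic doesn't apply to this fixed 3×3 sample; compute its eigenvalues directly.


Since M is real symmetric, all three eigenvalues are real; they are the roots of det(λI − M) = λ³ − (tr M) λ² + s λ − det M, where s is the sum of the principal 2×2 minors.
tr M = 1 + 4 + (-3) = 2.
s = (1·4 − (-2)²) + (1·(-3) − 0²) + (4·(-3) − (-3)²) = 0 + (-3) + (-21) = -24.
det M (expand along row 1) = 1·(-21) − (-2)·6 + 0·6 = -9.
Characteristic polynomial: λ³ − 2λ² − 24λ + 9 = 0.
Substitute λ = y + (tr M)/3 = y + 0.666667 to remove the quadratic term: y³ + p·y + q = 0 with p = s − (tr M)²/3 = -25.333333 and q = −2(tr M)³/27 + (tr M)·s/3 − det M = -7.592593.
Three real roots ⇒ use the trigonometric (Viète) form: r = 2√(−p/3) = 5.811865, φ = arccos(3q/(p·r)) = arccos(0.154705) = 1.415468 rad.
y_k = r·cos(φ/3 − 2πk/3) for k = 0, 1, 2 gives y = 5.176869, -0.300782, -4.876087.
λ_k = y_k + 0.666667 gives λ = 5.8435, 0.3659, -4.2094 (check: the sum is 2.0000 = tr M).

Hence λ_max = 5.8435 and λ_min = -4.2094.


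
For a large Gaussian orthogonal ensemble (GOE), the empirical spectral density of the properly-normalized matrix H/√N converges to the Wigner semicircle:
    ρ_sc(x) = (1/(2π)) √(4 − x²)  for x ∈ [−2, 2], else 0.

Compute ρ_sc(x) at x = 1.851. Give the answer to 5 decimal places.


ρ_sc(x) = (1/(2π)) √(4 − x²). With x = 1.851:
  4 − x² = 4 − (1.851)² = 4 − 3.426201 = 0.573799.
  √(4 − x²) = 0.757495.
  1/(2π) = 0.159155.
  ρ_sc(1.851) = 0.159155 · 0.757495 = 0.120559.

Rounded to 5 decimal places: ρ_sc(1.851) ≈ 0.12056.


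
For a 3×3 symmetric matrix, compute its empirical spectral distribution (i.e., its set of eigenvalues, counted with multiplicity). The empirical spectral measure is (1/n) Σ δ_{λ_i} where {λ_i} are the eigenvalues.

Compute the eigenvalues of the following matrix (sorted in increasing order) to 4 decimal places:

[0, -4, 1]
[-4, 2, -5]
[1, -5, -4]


Since M is real symmetric, all three eigenvalues are real; they are the roots of det(λI − M) = λ³ − (tr M) λ² + s λ − det M, where s is the sum of the principal 2×2 minors.
tr M = 0 + 2 + (-4) = -2.
s = (0·2 − (-4)²) + (0·(-4) − 1²) + (2·(-4) − (-5)²) = -16 + (-1) + (-33) = -50.
det M (expand along row 1) = 0·(-33) − (-4)·21 + 1·18 = 102.
Characteristic polynomial: λ³ + 2λ² − 50λ − 102 = 0.
Substitute λ = y + (tr M)/3 = y − 0.666667 to remove the quadratic term: y³ + p·y + q = 0 with p = s − (tr M)²/3 = -51.333333 and q = −2(tr M)³/27 + (tr M)·s/3 − det M = -68.074074.
Three real roots ⇒ use the trigonometric (Viète) form: r = 2√(−p/3) = 8.273116, φ = arccos(3q/(p·r)) = arccos(0.480877) = 1.069141 rad.
y_k = r·cos(φ/3 − 2πk/3) for k = 0, 1, 2 gives y = 7.753281, -1.376979, -6.376302.
λ_k = y_k − 0.666667 gives λ = 7.0866, -2.0436, -7.0430 (check: the sum is -2.0000 = tr M).

Eigenvalues sorted in increasing order: [-7.0430, -2.0436, 7.0866].


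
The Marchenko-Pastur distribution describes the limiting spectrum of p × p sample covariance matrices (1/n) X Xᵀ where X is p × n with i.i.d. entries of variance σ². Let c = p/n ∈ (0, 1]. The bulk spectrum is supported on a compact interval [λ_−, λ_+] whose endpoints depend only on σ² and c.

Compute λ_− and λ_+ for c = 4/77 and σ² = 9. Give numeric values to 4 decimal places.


c = 4/77 = 0.051948; √c = 0.227921.
λ_− = σ² (1 − √c)² = 9 · (1 − 0.227921)² = 9 · (0.772079)² = 5.364952.
λ_+ = σ² (1 + √c)² = 9 · (1 + 0.227921)² = 9 · (1.227921)² = 13.570113.

Rounded to 4 decimal places: λ_− ≈ 5.3650, λ_+ ≈ 13.5701.


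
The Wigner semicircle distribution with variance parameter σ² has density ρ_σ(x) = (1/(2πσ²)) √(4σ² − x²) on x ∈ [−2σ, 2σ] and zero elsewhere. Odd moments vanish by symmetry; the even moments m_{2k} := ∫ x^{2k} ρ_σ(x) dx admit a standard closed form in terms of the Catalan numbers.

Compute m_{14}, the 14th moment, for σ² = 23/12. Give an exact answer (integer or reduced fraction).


By the scaled semicircle moment identity, m_{2k} = σ^{2k} · C_k with k = 7.
C_7 = (1/(k+1)) · C(2k, k) = (1/8) · C(14, 7) = (1/8) · 3432 = 429.
σ^{2k} = (σ²)^k = (23/12)^7 = 3404825447/35831808.

Therefore m_{14} = σ^{14} · C_7 = (3404825447/35831808) · 429 = 486890038921/11943936.


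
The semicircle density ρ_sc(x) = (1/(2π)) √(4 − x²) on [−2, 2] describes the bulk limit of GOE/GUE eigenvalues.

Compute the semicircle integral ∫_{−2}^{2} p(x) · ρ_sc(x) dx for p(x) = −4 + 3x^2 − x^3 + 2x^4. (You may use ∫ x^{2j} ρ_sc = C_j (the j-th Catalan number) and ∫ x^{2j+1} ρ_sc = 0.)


Write p(x) = Σ a_i x^i, split into monomials and integrate each against ρ_sc separately.
Using ∫ x^{2j} ρ_sc = C_j = (1/(j+1)) C(2j, j) (Catalan numbers) and ∫ x^{2j+1} ρ_sc = 0 (odd monomials vanish by symmetry):
  i = 0 (even): a_0 · C_{0} = -4 · 1 = -4
  i = 2 (even): a_2 · C_{1} = 3 · 1 = 3
  i = 3 (odd): ∫ x^3 ρ_sc = 0 (vanishes)
  i = 4 (even): a_4 · C_{2} = 2 · 2 = 4

Summing the contributions: ∫_{−2}^{2} p(x) ρ_sc(x) dx = (-4) + 3 + 4 = 3.


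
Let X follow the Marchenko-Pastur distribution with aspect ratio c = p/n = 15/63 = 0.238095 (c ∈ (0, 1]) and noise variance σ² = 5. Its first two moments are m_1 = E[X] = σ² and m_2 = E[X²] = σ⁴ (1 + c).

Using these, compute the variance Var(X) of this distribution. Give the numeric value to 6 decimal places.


m_1 = E[X] = σ² = 5, so m_1² = 25.
m_2 = E[X²] = σ⁴ (1 + c) = 25 · (1 + 0.238095) = 25 · 1.238095 = 30.952381.
(Note m_2 − m_1² simplifies to c · σ⁴ = 0.238095 · 25.)

Var(X) = m_2 − m_1² = 30.952381 − 25 = 5.952381.


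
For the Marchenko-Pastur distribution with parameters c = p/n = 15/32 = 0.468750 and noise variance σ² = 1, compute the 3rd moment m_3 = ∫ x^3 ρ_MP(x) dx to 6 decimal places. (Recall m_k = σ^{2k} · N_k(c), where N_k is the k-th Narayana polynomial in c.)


E[X³] = σ⁶ (1 + 3c + c²) (third MP moment). With σ² = 1 (so σ⁶ = 1) and c = 15/32 = 0.468750: E[X³] = 1 · (1 + 3·0.468750 + (0.468750)²) = 1 · 2.625977.

So E[X^3] = 2.625977.


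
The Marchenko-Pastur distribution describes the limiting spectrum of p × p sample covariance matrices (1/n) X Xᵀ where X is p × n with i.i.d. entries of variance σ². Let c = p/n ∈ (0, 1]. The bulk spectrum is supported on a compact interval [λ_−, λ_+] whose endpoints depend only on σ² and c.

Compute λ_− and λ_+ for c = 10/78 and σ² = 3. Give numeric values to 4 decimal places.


c = 10/78 = 0.128205; √c = 0.358057.
λ_− = σ² (1 − √c)² = 3 · (1 − 0.358057)² = 3 · (0.641943)² = 1.236271.
λ_+ = σ² (1 + √c)² = 3 · (1 + 0.358057)² = 3 · (1.358057)² = 5.532960.

Rounded to 4 decimal places: λ_− ≈ 1.2363, λ_+ ≈ 5.5330.


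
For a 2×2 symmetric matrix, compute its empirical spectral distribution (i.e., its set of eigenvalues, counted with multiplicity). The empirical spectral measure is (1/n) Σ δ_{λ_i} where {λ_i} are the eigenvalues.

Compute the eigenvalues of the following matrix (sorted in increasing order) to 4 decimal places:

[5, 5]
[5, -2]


Since M is real symmetric, both eigenvalues are real; they are the roots of det(λI − M) = λ² − (tr M) λ + det M.
tr M = 5 + (-2) = 3.
det M = 5·(-2) − 5² = -10 − 25 = -35.
Characteristic polynomial: λ² − 3λ − 35 = 0.
Discriminant Δ = (tr M)² − 4·det M = 9 − (-140) = 149; √Δ = 12.206556.
λ = (tr M ± √Δ)/2 = (3 ± 12.206556)/2, giving (tr M − √Δ)/2 = -4.6033 and (tr M + √Δ)/2 = 7.6033.

Eigenvalues sorted in increasing order: [-4.6033, 7.6033].


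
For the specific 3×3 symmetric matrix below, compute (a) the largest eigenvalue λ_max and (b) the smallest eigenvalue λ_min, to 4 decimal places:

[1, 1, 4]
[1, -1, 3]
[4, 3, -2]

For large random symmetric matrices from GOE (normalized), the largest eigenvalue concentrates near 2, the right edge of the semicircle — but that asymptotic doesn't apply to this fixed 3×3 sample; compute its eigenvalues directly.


Since M is real symmetric, all three eigenvalues are real; they are the roots of det(λI − M) = λ³ − (tr M) λ² + s λ − det M, where s is the sum of the principal 2×2 minors.
tr M = 1 + (-1) + (-2) = -2.
s = (1·(-1) − 1²) + (1·(-2) − 4²) + ((-1)·(-2) − 3²) = -2 + (-18) + (-7) = -27.
det M (expand along row 1) = 1·(-7) − 1·(-14) + 4·7 = 35.
Characteristic polynomial: λ³ + 2λ² − 27λ − 35 = 0.
Substitute λ = y + (tr M)/3 = y − 0.666667 to remove the quadratic term: y³ + p·y + q = 0 with p = s − (tr M)²/3 = -28.333333 and q = −2(tr M)³/27 + (tr M)·s/3 − det M = -16.407407.
Three real roots ⇒ use the trigonometric (Viète) form: r = 2√(−p/3) = 6.146363, φ = arccos(3q/(p·r)) = arccos(0.282648) = 1.284243 rad.
y_k = r·cos(φ/3 − 2πk/3) for k = 0, 1, 2 gives y = 5.591740, -0.586194, -5.005546.
λ_k = y_k − 0.666667 gives λ = 4.9251, -1.2529, -5.6722 (check: the sum is -2.0000 = tr M).

Hence λ_max = 4.9251 and λ_min = -5.6722.


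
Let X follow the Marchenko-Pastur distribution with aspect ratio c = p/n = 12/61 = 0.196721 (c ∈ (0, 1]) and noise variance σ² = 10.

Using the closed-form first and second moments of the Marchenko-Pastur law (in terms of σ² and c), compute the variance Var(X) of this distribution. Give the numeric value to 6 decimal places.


Recall the MP moments m_1 = E[X] = σ² and m_2 = E[X²] = σ⁴ (1 + c).
m_1 = E[X] = σ² = 10, so m_1² = 100.
m_2 = E[X²] = σ⁴ (1 + c) = 100 · (1 + 0.196721) = 100 · 1.196721 = 119.672131.
(Note m_2 − m_1² simplifies to c · σ⁴ = 0.196721 · 100.)

Var(X) = m_2 − m_1² = 119.672131 − 100 = 19.672131.


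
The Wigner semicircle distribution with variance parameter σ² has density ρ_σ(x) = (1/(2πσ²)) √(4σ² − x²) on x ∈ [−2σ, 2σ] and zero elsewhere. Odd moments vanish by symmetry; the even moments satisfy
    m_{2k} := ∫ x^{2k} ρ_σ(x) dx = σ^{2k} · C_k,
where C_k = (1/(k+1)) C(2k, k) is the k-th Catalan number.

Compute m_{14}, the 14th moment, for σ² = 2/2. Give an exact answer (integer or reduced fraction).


By the scaled semicircle moment identity, m_{2k} = σ^{2k} · C_k with k = 7.
C_7 = (1/(k+1)) · C(2k, k) = (1/8) · C(14, 7) = (1/8) · 3432 = 429.
σ^{2k} = (σ²)^k = (2/2)^7 = 1.

Therefore m_{14} = σ^{14} · C_7 = 1 · 429 = 429.


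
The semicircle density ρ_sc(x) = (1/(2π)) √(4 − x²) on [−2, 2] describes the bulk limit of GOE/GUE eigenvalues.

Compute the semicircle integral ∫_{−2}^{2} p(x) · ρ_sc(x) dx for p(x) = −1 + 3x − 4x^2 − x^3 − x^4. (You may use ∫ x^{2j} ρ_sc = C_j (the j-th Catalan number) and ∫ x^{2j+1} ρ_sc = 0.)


Write p(x) = Σ a_i x^i, split into monomials and integrate each against ρ_sc separately.
Using ∫ x^{2j} ρ_sc = C_j = (1/(j+1)) C(2j, j) (Catalan numbers) and ∫ x^{2j+1} ρ_sc = 0 (odd monomials vanish by symmetry):
  i = 0 (even): a_0 · C_{0} = -1 · 1 = -1
  i = 1 (odd): ∫ x^1 ρ_sc = 0 (vanishes)
  i = 2 (even): a_2 · C_{1} = -4 · 1 = -4
  i = 3 (odd): ∫ x^3 ρ_sc = 0 (vanishes)
  i = 4 (even): a_4 · C_{2} = -1 · 2 = -2

Summing the contributions: ∫_{−2}^{2} p(x) ρ_sc(x) dx = (-1) + (-4) + (-2) = -7.


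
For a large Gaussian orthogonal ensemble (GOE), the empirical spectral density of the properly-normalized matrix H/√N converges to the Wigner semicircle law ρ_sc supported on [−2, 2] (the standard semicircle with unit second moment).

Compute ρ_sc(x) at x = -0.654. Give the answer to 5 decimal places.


ρ_sc(x) = (1/(2π)) √(4 − x²). With x = -0.654:
  4 − x² = 4 − (-0.654)² = 4 − 0.427716 = 3.572284.
  √(4 − x²) = 1.890049.
  1/(2π) = 0.159155.
  ρ_sc(-0.654) = 0.159155 · 1.890049 = 0.300811.

Rounded to 5 decimal places: ρ_sc(-0.654) ≈ 0.30081.


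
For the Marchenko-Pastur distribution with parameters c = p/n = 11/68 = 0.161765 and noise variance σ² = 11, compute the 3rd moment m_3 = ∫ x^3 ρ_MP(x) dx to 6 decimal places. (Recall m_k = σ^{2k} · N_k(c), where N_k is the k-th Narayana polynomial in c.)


E[X³] = σ⁶ (1 + 3c + c²) (third MP moment). With σ² = 11 (so σ⁶ = 1331) and c = 11/68 = 0.161765: E[X³] = 1331 · (1 + 3·0.161765 + (0.161765)²) = 1331 · 1.511462.

So E[X^3] = 2011.755839.


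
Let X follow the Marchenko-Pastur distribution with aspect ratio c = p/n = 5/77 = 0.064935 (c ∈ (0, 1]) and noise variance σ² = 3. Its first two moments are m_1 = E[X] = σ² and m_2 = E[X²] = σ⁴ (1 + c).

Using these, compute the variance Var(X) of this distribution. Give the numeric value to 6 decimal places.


m_1 = E[X] = σ² = 3, so m_1² = 9.
m_2 = E[X²] = σ⁴ (1 + c) = 9 · (1 + 0.064935) = 9 · 1.064935 = 9.584416.
(Note m_2 − m_1² simplifies to c · σ⁴ = 0.064935 · 9.)

Var(X) = m_2 − m_1² = 9.584416 − 9 = 0.584416.


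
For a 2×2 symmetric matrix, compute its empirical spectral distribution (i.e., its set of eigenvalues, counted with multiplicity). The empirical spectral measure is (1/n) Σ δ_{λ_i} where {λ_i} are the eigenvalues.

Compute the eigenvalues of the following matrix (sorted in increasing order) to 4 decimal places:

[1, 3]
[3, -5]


Since M is real symmetric, both eigenvalues are real; they are the roots of det(λI − M) = λ² − (tr M) λ + det M.
tr M = 1 + (-5) = -4.
det M = 1·(-5) − 3² = -5 − 9 = -14.
Characteristic polynomial: λ² + 4λ − 14 = 0.
Discriminant Δ = (tr M)² − 4·det M = 16 − (-56) = 72; √Δ = 8.485281.
λ = (tr M ± √Δ)/2 = (-4 ± 8.485281)/2, giving (tr M − √Δ)/2 = -6.2426 and (tr M + √Δ)/2 = 2.2426.

Eigenvalues sorted in increasing order: [-6.2426, 2.2426].


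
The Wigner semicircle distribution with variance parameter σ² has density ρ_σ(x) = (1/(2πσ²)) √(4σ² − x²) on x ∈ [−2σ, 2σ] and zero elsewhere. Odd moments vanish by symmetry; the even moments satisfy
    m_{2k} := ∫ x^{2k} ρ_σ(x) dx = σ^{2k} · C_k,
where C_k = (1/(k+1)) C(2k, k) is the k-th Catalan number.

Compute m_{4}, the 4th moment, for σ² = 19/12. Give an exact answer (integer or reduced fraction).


By the scaled semicircle moment identity, m_{2k} = σ^{2k} · C_k with k = 2.
C_2 = (1/(k+1)) · C(2k, k) = (1/3) · C(4, 2) = (1/3) · 6 = 2.
σ^{2k} = (σ²)^k = (19/12)^2 = 361/144.

Therefore m_{4} = σ^{4} · C_2 = (361/144) · 2 = 361/72.


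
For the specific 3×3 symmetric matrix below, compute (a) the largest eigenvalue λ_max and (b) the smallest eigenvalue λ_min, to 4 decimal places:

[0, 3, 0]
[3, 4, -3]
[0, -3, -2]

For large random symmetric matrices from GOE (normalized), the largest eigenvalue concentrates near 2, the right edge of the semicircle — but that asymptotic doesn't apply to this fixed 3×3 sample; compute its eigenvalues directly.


Since M is real symmetric, all three eigenvalues are real; they are the roots of det(λI − M) = λ³ − (tr M) λ² + s λ − det M, where s is the sum of the principal 2×2 minors.
tr M = 0 + 4 + (-2) = 2.
s = (0·4 − 3²) + (0·(-2) − 0²) + (4·(-2) − (-3)²) = -9 + 0 + (-17) = -26.
det M (expand along row 1) = 0·(-17) − 3·(-6) + 0·(-9) = 18.
Characteristic polynomial: λ³ − 2λ² − 26λ − 18 = 0.
Substitute λ = y + (tr M)/3 = y + 0.666667 to remove the quadratic term: y³ + p·y + q = 0 with p = s − (tr M)²/3 = -27.333333 and q = −2(tr M)³/27 + (tr M)·s/3 − det M = -35.925926.
Three real roots ⇒ use the trigonometric (Viète) form: r = 2√(−p/3) = 6.036923, φ = arccos(3q/(p·r)) = arccos(0.653162) = 0.859043 rad.
y_k = r·cos(φ/3 − 2πk/3) for k = 0, 1, 2 gives y = 5.791111, -1.418867, -4.372244.
λ_k = y_k + 0.666667 gives λ = 6.4578, -0.7522, -3.7056 (check: the sum is 2.0000 = tr M).

Hence λ_max = 6.4578 and λ_min = -3.7056.


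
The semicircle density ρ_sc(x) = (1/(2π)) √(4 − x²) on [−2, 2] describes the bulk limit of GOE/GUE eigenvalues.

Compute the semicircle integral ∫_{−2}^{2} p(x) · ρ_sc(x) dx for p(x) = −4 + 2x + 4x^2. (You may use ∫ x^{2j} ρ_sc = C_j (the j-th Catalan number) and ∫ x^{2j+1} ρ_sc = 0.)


Write p(x) = Σ a_i x^i, split into monomials and integrate each against ρ_sc separately.
Using ∫ x^{2j} ρ_sc = C_j = (1/(j+1)) C(2j, j) (Catalan numbers) and ∫ x^{2j+1} ρ_sc = 0 (odd monomials vanish by symmetry):
  i = 0 (even): a_0 · C_{0} = -4 · 1 = -4
  i = 1 (odd): ∫ x^1 ρ_sc = 0 (vanishes)
  i = 2 (even): a_2 · C_{1} = 4 · 1 = 4

Summing the contributions: ∫_{−2}^{2} p(x) ρ_sc(x) dx = (-4) + 4 = 0.


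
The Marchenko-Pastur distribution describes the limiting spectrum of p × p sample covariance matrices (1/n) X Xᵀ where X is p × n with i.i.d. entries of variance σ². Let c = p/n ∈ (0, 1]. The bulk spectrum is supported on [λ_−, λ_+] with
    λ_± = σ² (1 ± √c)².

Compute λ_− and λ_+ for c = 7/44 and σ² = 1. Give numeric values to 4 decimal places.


c = 7/44 = 0.159091; √c = 0.398862.
λ_− = σ² (1 − √c)² = 1 · (1 − 0.398862)² = 1 · (0.601138)² = 0.361367.
λ_+ = σ² (1 + √c)² = 1 · (1 + 0.398862)² = 1 · (1.398862)² = 1.956815.

Rounded to 4 decimal places: λ_− ≈ 0.3614, λ_+ ≈ 1.9568.


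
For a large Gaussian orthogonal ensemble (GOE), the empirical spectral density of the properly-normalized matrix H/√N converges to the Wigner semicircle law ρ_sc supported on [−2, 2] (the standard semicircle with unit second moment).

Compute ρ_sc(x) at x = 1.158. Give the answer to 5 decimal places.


ρ_sc(x) = (1/(2π)) √(4 − x²). With x = 1.158:
  4 − x² = 4 − (1.158)² = 4 − 1.340964 = 2.659036.
  √(4 − x²) = 1.630655.
  1/(2π) = 0.159155.
  ρ_sc(1.158) = 0.159155 · 1.630655 = 0.259527.

Rounded to 5 decimal places: ρ_sc(1.158) ≈ 0.25953.
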